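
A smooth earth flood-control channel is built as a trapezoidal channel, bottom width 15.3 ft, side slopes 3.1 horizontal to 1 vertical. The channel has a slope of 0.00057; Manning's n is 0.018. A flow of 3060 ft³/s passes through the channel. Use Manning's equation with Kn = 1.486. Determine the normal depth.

Manning's equation rearranged: A R^(2/3) = nQ / (1.486·√S) = 0.018 × 3060 / (1.486 × √0.00057) = 1553.
Try y = 11.4 ft: A R^(2/3) = 1999 — too large.
Try y = 8.51 ft: A R^(2/3) = 1039 — too small.
Try y = 10.2 ft: A R^(2/3) = 1555 — ≈ 1553.

y_n = 10.2 ft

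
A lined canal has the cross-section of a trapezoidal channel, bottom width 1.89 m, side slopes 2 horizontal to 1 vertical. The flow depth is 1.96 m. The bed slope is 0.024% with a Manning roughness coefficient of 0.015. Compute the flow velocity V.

V = 1.08 m/s

With bottom width b = 1.89 m and side slope z = 2: A = (b + zy)y = (1.89 + 2×1.96)×1.96 = 11.39 m²; P = b + 2y√(1+z²) = 1.89 + 2×1.96×2.236 = 10.66 m.
Hydraulic radius R = A/P = 11.39/10.66 = 1.069 m.
From Manning's equation, V = (1/n) R^(2/3) S^(1/2) = (1/0.015) × 1.069^(2/3) × 0.00024^(1/2) = 1.08 m/s.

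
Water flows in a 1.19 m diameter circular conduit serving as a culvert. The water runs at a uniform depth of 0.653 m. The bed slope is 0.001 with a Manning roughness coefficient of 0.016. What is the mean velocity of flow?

V = 0.915 m/s

For a circular section of diameter D = 1.19 m at depth y = 0.653 m, the central angle is θ = 2 arccos(1 − 2y/D) = 3.337 rad. Then A = (D²/8)(θ − sin θ) = 0.625 m² and P = Dθ/2 = 1.985 m.
Hydraulic radius R = A/P = 0.625/1.985 = 0.3148 m.
From Manning's equation, V = (1/n) R^(2/3) S^(1/2) = (1/0.016) × 0.3148^(2/3) × 0.001^(1/2) = 0.915 m/s.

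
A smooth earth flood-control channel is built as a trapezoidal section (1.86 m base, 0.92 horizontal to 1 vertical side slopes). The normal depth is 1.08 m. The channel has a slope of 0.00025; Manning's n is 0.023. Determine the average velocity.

V = 0.512 m/s

With bottom width b = 1.86 m and side slope z = 0.92: A = (b + zy)y = (1.86 + 0.92×1.08)×1.08 = 3.082 m²; P = b + 2y√(1+z²) = 1.86 + 2×1.08×1.359 = 4.795 m.
Hydraulic radius R = A/P = 3.082/4.795 = 0.6427 m.
From Manning's equation, V = (1/n) R^(2/3) S^(1/2) = (1/0.023) × 0.6427^(2/3) × 0.00025^(1/2) = 0.512 m/s.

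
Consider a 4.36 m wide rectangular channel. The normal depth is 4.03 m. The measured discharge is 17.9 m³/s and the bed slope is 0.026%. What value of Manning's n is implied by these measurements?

Flow area A = b·y = 4.36 × 4.03 = 17.57 m². Wetted perimeter P = b + 2y = 4.36 + 2×4.03 = 12.42 m.
Hydraulic radius R = A/P = 17.57/12.42 = 1.415 m.
Rearranging Manning's equation: n = (1/Q) A R^(2/3) S^(1/2) = (1/17.9) × 17.57 × 1.415^(2/3) × √0.00026 = 0.0199.

n = 0.0199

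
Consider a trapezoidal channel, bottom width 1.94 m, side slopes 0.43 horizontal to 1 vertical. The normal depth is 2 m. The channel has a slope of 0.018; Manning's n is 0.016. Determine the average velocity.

With bottom width b = 1.94 m and side slope z = 0.43: A = (b + zy)y = (1.94 + 0.43×2)×2 = 5.6 m²; P = b + 2y√(1+z²) = 1.94 + 2×2×1.089 = 6.294 m.
Hydraulic radius R = A/P = 5.6/6.294 = 0.8897 m.
From Manning's equation, V = (1/n) R^(2/3) S^(1/2) = (1/0.016) × 0.8897^(2/3) × 0.018^(1/2) = 7.76 m/s.

V = 7.76 m/s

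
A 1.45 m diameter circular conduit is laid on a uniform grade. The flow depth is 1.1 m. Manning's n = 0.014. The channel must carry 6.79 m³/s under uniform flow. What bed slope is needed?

S = 0.015

For a circular section of diameter D = 1.45 m at depth y = 1.1 m, the central angle is θ = 2 arccos(1 − 2y/D) = 4.229 rad. Then A = (D²/8)(θ − sin θ) = 1.344 m² and P = Dθ/2 = 3.066 m.
Hydraulic radius R = A/P = 1.344/3.066 = 0.4384 m.
From Manning's equation, S = [nQ / (1 A R^(2/3))]² = [0.014 × 6.79 / (1 × 1.344 × 0.4384^(2/3))]² = 0.015.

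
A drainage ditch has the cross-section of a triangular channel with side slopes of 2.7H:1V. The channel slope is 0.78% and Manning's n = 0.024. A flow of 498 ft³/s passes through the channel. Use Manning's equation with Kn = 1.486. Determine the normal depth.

Manning's equation rearranged: A R^(2/3) = nQ / (1.486·√S) = 0.024 × 498 / (1.486 × √0.0078) = 91.07.
Try y = 3.57 ft: A R^(2/3) = 48.51 — too small.
Try y = 5.54 ft: A R^(2/3) = 156.6 — too large.
Try y = 4.52 ft: A R^(2/3) = 91.01 — close enough.

y_n = 4.52 ft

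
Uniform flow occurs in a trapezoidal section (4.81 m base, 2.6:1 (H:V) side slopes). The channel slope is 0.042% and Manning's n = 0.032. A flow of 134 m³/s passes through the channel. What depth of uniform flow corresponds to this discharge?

Manning's equation rearranged: A R^(2/3) = nQ / (1·√S) = 0.032 × 134 / (√0.00042) = 209.2.
Trying y = 3.84 m: A R^(2/3) = 95.16 — too small.
Trying y = 6.76 m: A R^(2/3) = 353 — too large.
Trying y = 5.42 m: A R^(2/3) = 209.6 — close enough.

y_n = 5.42 m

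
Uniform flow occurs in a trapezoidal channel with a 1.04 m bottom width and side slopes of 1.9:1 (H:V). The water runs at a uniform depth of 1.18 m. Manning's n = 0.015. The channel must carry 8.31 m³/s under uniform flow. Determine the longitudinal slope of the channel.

With bottom width b = 1.04 m and side slope z = 1.9: A = (b + zy)y = (1.04 + 1.9×1.18)×1.18 = 3.873 m²; P = b + 2y√(1+z²) = 1.04 + 2×1.18×2.147 = 6.107 m.
Hydraulic radius R = A/P = 3.873/6.107 = 0.6341 m.
From Manning's equation, S = [nQ / (1 A R^(2/3))]² = [0.015 × 8.31 / (1 × 3.873 × 0.6341^(2/3))]² = 0.0019.

S = 0.0019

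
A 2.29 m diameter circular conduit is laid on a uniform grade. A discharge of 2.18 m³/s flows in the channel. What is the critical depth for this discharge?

y_c = 0.67 m

At critical depth, Q² T / (g A³) = 1, i.e. A³/T = Q²/g = 2.18²/9.81 = 0.4844.
Trying y = 0.795 m: A³/T = 0.9406 — too large.
Trying y = 0.582 m: A³/T = 0.2807 — too small.
Trying y = 0.67 m: A³/T = 0.4852 — ≈ 0.4844.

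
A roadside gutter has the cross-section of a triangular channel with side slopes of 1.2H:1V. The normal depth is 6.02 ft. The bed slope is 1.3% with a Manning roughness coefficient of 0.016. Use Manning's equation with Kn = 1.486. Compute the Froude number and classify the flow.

supercritical

For a triangular section with side slope z = 1.2: A = zy² = 1.2×6.02² = 43.49 ft²; P = 2y√(1+z²) = 2×6.02×1.562 = 18.81 ft.
Hydraulic radius R = A/P = 43.49/18.81 = 2.312 ft.
V = (1.486/n) R^(2/3) √S = (1.486/0.016) × 2.312^(2/3) × √0.013 = 18.52 ft/s. Hydraulic depth D_h = A/T = 43.49/14.45 = 3.01 ft.
Froude number Fr = V/√(g·D_h) = 18.52/√(32.2×3.01) = 1.88, which is greater than 1, so the flow is supercritical.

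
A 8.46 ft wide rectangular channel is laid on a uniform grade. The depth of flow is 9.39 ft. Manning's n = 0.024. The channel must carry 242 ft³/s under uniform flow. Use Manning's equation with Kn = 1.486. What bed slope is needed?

S = 0.000581

Flow area A = b·y = 8.46 × 9.39 = 79.44 ft². Wetted perimeter P = b + 2y = 8.46 + 2×9.39 = 27.24 ft.
Hydraulic radius R = A/P = 79.44/27.24 = 2.916 ft.
From Manning's equation, S = [nQ / (1.486 A R^(2/3))]² = [0.024 × 242 / (1.486 × 79.44 × 2.916^(2/3))]² = 0.000581.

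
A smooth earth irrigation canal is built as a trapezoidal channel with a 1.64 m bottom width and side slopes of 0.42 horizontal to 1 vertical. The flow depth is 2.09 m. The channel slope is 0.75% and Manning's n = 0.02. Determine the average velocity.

V = 3.89 m/s

With bottom width b = 1.64 m and side slope z = 0.42: A = (b + zy)y = (1.64 + 0.42×2.09)×2.09 = 5.262 m²; P = b + 2y√(1+z²) = 1.64 + 2×2.09×1.085 = 6.174 m.
Hydraulic radius R = A/P = 5.262/6.174 = 0.8524 m.
From Manning's equation, V = (1/n) R^(2/3) S^(1/2) = (1/0.02) × 0.8524^(2/3) × 0.0075^(1/2) = 3.89 m/s.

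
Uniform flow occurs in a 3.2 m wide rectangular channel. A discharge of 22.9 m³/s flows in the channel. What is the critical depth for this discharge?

y_c = 1.73 m

For a rectangular channel, critical depth y_c = (q²/g)^(1/3) where q = Q/b = 22.9/3.2 = 7.156 m²/s.
So y_c = (7.156²/9.81)^(1/3) = 1.73 m.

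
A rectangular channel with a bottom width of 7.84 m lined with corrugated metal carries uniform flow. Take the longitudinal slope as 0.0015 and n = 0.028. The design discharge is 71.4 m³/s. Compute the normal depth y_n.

y_n = 4.13 m

Manning's equation rearranged: A R^(2/3) = nQ / (1·√S) = 0.028 × 71.4 / (√0.0015) = 51.62.
At y = 4.5 m: A R^(2/3) = 57.76 — over.
At y = 3.44 m: A R^(2/3) = 40.38 — short.
At y = 4.13 m: A R^(2/3) = 51.59 — matches.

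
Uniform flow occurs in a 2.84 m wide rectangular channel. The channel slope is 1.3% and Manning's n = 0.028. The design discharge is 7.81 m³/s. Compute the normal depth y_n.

y_n = 0.974 m

Manning's equation rearranged: A R^(2/3) = nQ / (1·√S) = 0.028 × 7.81 / (√0.013) = 1.918.
At y = 0.719 m: A R^(2/3) = 1.247 — too small.
At y = 1.12 m: A R^(2/3) = 2.328 — too large.
At y = 0.974 m: A R^(2/3) = 1.919 — matches.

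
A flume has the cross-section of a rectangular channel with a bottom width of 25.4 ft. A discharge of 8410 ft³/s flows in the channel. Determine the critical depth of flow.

For a rectangular channel, critical depth y_c = (q²/g)^(1/3) where q = Q/b = 8410/25.4 = 331.1 ft²/s.
So y_c = (331.1²/32.2)^(1/3) = 15 ft.

y_c = 15 ft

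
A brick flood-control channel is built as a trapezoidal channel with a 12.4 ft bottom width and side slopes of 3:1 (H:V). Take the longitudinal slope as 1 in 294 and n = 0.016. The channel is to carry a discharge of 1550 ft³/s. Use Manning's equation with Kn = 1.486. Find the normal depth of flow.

Manning's equation rearranged: A R^(2/3) = nQ / (1.486·√S) = 0.016 × 1550 / (1.486 × √0.003401) = 286.2.
Try y = 5.79 ft: A R^(2/3) = 398.6 — over.
Try y = 3.73 ft: A R^(2/3) = 159.7 — short.
Try y = 4.95 ft: A R^(2/3) = 285.9 — matches.

y_n = 4.95 ft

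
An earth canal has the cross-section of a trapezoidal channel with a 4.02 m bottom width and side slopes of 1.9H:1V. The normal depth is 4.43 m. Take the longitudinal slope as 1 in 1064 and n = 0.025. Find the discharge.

With bottom width b = 4.02 m and side slope z = 1.9: A = (b + zy)y = (4.02 + 1.9×4.43)×4.43 = 55.1 m²; P = b + 2y√(1+z²) = 4.02 + 2×4.43×2.147 = 23.04 m.
Hydraulic radius R = A/P = 55.1/23.04 = 2.391 m.
Manning's equation: Q = (1/n) A R^(2/3) S^(1/2) = (1/0.025) × 55.1 × 2.391^(2/3) × 0.0009398^(1/2) = 121 m³/s.

Q = 121 m³/s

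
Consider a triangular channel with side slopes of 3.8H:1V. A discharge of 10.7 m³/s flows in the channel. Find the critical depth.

y_c = 1.1 m

At critical depth, Q² T / (g A³) = 1, i.e. A³/T = Q²/g = 10.7²/9.81 = 11.67.
At y = 1.22 m: A³/T = 19.51 — high.
At y = 0.753 m: A³/T = 1.748 — low.
At y = 1.1 m: A³/T = 11.63 — close enough.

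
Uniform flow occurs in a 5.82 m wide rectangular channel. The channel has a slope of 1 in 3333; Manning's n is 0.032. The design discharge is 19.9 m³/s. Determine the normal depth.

y_n = 4.36 m

Manning's equation rearranged: A R^(2/3) = nQ / (1·√S) = 0.032 × 19.9 / (√0.0003) = 36.76.
At y = 5.57 m: A R^(2/3) = 49.93 — too large.
At y = 3.48 m: A R^(2/3) = 27.53 — too small.
At y = 4.36 m: A R^(2/3) = 36.78 — matches.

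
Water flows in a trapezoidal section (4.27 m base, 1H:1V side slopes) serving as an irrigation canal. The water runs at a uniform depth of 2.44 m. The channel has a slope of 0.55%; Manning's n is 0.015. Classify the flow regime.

With bottom width b = 4.27 m and side slope z = 1: A = (b + zy)y = (4.27 + 1×2.44)×2.44 = 16.37 m²; P = b + 2y√(1+z²) = 4.27 + 2×2.44×1.414 = 11.17 m.
Hydraulic radius R = A/P = 16.37/11.17 = 1.466 m.
V = (1/n) R^(2/3) √S = (1/0.015) × 1.466^(2/3) × √0.0055 = 6.379 m/s. Hydraulic depth D_h = A/T = 16.37/9.15 = 1.789 m.
Froude number Fr = V/√(g·D_h) = 6.379/√(9.81×1.789) = 1.52, which is greater than 1, so the flow is supercritical.

supercritical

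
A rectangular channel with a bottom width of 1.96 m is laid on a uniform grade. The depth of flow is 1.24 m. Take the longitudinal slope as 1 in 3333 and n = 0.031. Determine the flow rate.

Flow area A = b·y = 1.96 × 1.24 = 2.43 m². Wetted perimeter P = b + 2y = 1.96 + 2×1.24 = 4.44 m.
Hydraulic radius R = A/P = 2.43/4.44 = 0.5474 m.
Manning's equation: Q = (1/n) A R^(2/3) S^(1/2) = (1/0.031) × 2.43 × 0.5474^(2/3) × 0.0003^(1/2) = 0.909 m³/s.

Q = 0.909 m³/s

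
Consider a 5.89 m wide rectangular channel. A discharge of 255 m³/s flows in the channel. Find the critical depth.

y_c = 5.76 m

For a rectangular channel, critical depth y_c = (q²/g)^(1/3) where q = Q/b = 255/5.89 = 43.29 m²/s.
So y_c = (43.29²/9.81)^(1/3) = 5.76 m.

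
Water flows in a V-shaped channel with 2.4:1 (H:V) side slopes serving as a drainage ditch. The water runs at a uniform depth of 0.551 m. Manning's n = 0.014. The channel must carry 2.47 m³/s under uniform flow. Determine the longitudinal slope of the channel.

S = 0.014

For a triangular section with side slope z = 2.4: A = zy² = 2.4×0.551² = 0.7286 m²; P = 2y√(1+z²) = 2×0.551×2.6 = 2.865 m.
Hydraulic radius R = A/P = 0.7286/2.865 = 0.2543 m.
From Manning's equation, S = [nQ / (1 A R^(2/3))]² = [0.014 × 2.47 / (1 × 0.7286 × 0.2543^(2/3))]² = 0.014.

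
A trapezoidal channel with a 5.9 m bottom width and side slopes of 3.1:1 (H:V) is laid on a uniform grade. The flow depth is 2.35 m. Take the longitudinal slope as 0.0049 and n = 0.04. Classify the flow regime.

subcritical

With bottom width b = 5.9 m and side slope z = 3.1: A = (b + zy)y = (5.9 + 3.1×2.35)×2.35 = 30.98 m²; P = b + 2y√(1+z²) = 5.9 + 2×2.35×3.257 = 21.21 m.
Hydraulic radius R = A/P = 30.98/21.21 = 1.461 m.
V = (1/n) R^(2/3) √S = (1/0.04) × 1.461^(2/3) × √0.0049 = 2.253 m/s. Hydraulic depth D_h = A/T = 30.98/20.47 = 1.514 m.
Froude number Fr = V/√(g·D_h) = 2.253/√(9.81×1.514) = 0.585, which is less than 1, so the flow is subcritical.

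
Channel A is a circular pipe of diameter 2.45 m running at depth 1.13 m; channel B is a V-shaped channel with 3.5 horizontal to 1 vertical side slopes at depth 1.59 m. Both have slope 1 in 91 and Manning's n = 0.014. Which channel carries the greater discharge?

channel B

Channel A: For a circular section of diameter D = 2.45 m at depth y = 1.13 m, the central angle is θ = 2 arccos(1 − 2y/D) = 2.986 rad. Then A = (D²/8)(θ − sin θ) = 2.125 m² and P = Dθ/2 = 3.658 m. Hydraulic radius R = A/P = 2.125/3.658 = 0.5808 m. Q_A = (1/0.014)·2.125·0.5808^(2/3)·√0.01099 = 11.07 m³/s.
Channel B: For a triangular section with side slope z = 3.5: A = zy² = 3.5×1.59² = 8.848 m²; P = 2y√(1+z²) = 2×1.59×3.64 = 11.58 m. Hydraulic radius R = A/P = 8.848/11.58 = 0.7644 m. Q_B = (1/0.014)·8.848·0.7644^(2/3)·√0.01099 = 55.39 m³/s.
Q_A = 11.07 m³/s vs Q_B = 55.39 m³/s, so channel B carries more.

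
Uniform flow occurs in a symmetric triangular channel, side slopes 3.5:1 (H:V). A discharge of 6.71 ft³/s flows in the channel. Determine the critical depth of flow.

At critical depth, Q² T / (g A³) = 1, i.e. A³/T = Q²/g = 6.71²/32.2 = 1.398.
Trying y = 0.564 ft: A³/T = 0.3495 — short.
Trying y = 0.861 ft: A³/T = 2.898 — over.
Trying y = 0.744 ft: A³/T = 1.396 — ≈ 1.398.

y_c = 0.744 ft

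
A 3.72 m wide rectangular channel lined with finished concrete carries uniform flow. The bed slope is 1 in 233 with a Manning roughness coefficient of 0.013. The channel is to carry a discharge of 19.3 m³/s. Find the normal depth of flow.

Manning's equation rearranged: A R^(2/3) = nQ / (1·√S) = 0.013 × 19.3 / (√0.004292) = 3.83.
Trying y = 1.37 m: A R^(2/3) = 4.351 — over.
Trying y = 0.871 m: A R^(2/3) = 2.288 — short.
Trying y = 1.25 m: A R^(2/3) = 3.83 — ≈ 3.83.

y_n = 1.25 m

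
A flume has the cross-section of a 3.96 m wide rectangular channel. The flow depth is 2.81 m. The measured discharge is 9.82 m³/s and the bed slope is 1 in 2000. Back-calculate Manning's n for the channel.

n = 0.028

Flow area A = b·y = 3.96 × 2.81 = 11.13 m². Wetted perimeter P = b + 2y = 3.96 + 2×2.81 = 9.58 m.
Hydraulic radius R = A/P = 11.13/9.58 = 1.162 m.
Rearranging Manning's equation: n = (1/Q) A R^(2/3) S^(1/2) = (1/9.82) × 11.13 × 1.162^(2/3) × √0.0005 = 0.028.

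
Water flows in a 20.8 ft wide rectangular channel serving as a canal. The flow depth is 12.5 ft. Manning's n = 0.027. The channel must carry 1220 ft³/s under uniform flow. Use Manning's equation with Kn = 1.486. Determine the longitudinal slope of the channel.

S = 0.000718

Flow area A = b·y = 20.8 × 12.5 = 260 ft². Wetted perimeter P = b + 2y = 20.8 + 2×12.5 = 45.8 ft.
Hydraulic radius R = A/P = 260/45.8 = 5.677 ft.
From Manning's equation, S = [nQ / (1.486 A R^(2/3))]² = [0.027 × 1220 / (1.486 × 260 × 5.677^(2/3))]² = 0.000718.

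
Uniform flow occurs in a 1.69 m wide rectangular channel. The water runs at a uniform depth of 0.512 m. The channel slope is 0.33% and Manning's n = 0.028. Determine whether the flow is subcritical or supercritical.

subcritical

Flow area A = b·y = 1.69 × 0.512 = 0.8653 m². Wetted perimeter P = b + 2y = 1.69 + 2×0.512 = 2.714 m.
Hydraulic radius R = A/P = 0.8653/2.714 = 0.3188 m.
V = (1/n) R^(2/3) √S = (1/0.028) × 0.3188^(2/3) × √0.0033 = 0.9575 m/s. Hydraulic depth D_h = A/T = 0.8653/1.69 = 0.512 m.
Froude number Fr = V/√(g·D_h) = 0.9575/√(9.81×0.512) = 0.427, which is less than 1, so the flow is subcritical.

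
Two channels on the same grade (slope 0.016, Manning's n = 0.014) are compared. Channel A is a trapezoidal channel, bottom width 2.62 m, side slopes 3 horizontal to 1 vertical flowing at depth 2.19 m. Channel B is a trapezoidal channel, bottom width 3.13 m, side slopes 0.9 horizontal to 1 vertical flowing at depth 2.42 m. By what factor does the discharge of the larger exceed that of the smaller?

Channel A: With bottom width b = 2.62 m and side slope z = 3: A = (b + zy)y = (2.62 + 3×2.19)×2.19 = 20.13 m²; P = b + 2y√(1+z²) = 2.62 + 2×2.19×3.162 = 16.47 m. Hydraulic radius R = A/P = 20.13/16.47 = 1.222 m. Q_A = (1/0.014)·20.13·1.222^(2/3)·√0.016 = 207.8 m³/s.
Channel B: With bottom width b = 3.13 m and side slope z = 0.9: A = (b + zy)y = (3.13 + 0.9×2.42)×2.42 = 12.85 m²; P = b + 2y√(1+z²) = 3.13 + 2×2.42×1.345 = 9.642 m. Hydraulic radius R = A/P = 12.85/9.642 = 1.332 m. Q_B = (1/0.014)·12.85·1.332^(2/3)·√0.016 = 140.5 m³/s.
The larger discharge is 207.8 m³/s and the smaller is 140.5 m³/s; the ratio is 1.48.

1.48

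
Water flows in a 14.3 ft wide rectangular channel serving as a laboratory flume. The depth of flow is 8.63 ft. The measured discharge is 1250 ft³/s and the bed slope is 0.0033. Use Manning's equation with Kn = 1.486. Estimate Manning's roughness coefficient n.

n = 0.0209

Flow area A = b·y = 14.3 × 8.63 = 123.4 ft². Wetted perimeter P = b + 2y = 14.3 + 2×8.63 = 31.56 ft.
Hydraulic radius R = A/P = 123.4/31.56 = 3.91 ft.
Rearranging Manning's equation: n = (1.486/Q) A R^(2/3) S^(1/2) = (1.486/1250) × 123.4 × 3.91^(2/3) × √0.0033 = 0.0209.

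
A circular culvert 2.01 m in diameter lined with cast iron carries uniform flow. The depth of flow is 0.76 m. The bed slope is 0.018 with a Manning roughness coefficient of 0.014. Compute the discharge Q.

Q = 5.84 m³/s

For a circular section of diameter D = 2.01 m at depth y = 0.76 m, the central angle is θ = 2 arccos(1 − 2y/D) = 2.649 rad. Then A = (D²/8)(θ − sin θ) = 1.099 m² and P = Dθ/2 = 2.662 m.
Hydraulic radius R = A/P = 1.099/2.662 = 0.4128 m.
Manning's equation: Q = (1/n) A R^(2/3) S^(1/2) = (1/0.014) × 1.099 × 0.4128^(2/3) × 0.018^(1/2) = 5.84 m³/s.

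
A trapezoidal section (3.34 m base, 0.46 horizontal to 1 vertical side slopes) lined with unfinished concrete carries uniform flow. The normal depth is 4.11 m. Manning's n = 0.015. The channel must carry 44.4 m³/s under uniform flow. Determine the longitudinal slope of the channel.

S = 0.00046

With bottom width b = 3.34 m and side slope z = 0.46: A = (b + zy)y = (3.34 + 0.46×4.11)×4.11 = 21.5 m²; P = b + 2y√(1+z²) = 3.34 + 2×4.11×1.101 = 12.39 m.
Hydraulic radius R = A/P = 21.5/12.39 = 1.735 m.
From Manning's equation, S = [nQ / (1 A R^(2/3))]² = [0.015 × 44.4 / (1 × 21.5 × 1.735^(2/3))]² = 0.00046.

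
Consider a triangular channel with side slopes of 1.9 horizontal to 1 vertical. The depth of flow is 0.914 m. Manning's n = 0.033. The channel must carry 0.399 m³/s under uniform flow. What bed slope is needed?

S = 0.00023

For a triangular section with side slope z = 1.9: A = zy² = 1.9×0.914² = 1.587 m²; P = 2y√(1+z²) = 2×0.914×2.147 = 3.925 m.
Hydraulic radius R = A/P = 1.587/3.925 = 0.4044 m.
From Manning's equation, S = [nQ / (1 A R^(2/3))]² = [0.033 × 0.399 / (1 × 1.587 × 0.4044^(2/3))]² = 0.00023.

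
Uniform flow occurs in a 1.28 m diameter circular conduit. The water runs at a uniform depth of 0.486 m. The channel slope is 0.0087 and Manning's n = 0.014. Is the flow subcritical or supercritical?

For a circular section of diameter D = 1.28 m at depth y = 0.486 m, the central angle is θ = 2 arccos(1 − 2y/D) = 2.656 rad. Then A = (D²/8)(θ − sin θ) = 0.4482 m² and P = Dθ/2 = 1.7 m.
Hydraulic radius R = A/P = 0.4482/1.7 = 0.2637 m.
V = (1/n) R^(2/3) √S = (1/0.014) × 0.2637^(2/3) × √0.0087 = 2.74 m/s. Hydraulic depth D_h = A/T = 0.4482/1.242 = 0.3608 m.
Froude number Fr = V/√(g·D_h) = 2.74/√(9.81×0.3608) = 1.46, which is greater than 1, so the flow is supercritical.

supercritical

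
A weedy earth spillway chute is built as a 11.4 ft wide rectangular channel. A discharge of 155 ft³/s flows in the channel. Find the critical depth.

For a rectangular channel, critical depth y_c = (q²/g)^(1/3) where q = Q/b = 155/11.4 = 13.6 ft²/s.
So y_c = (13.6²/32.2)^(1/3) = 1.79 ft.

y_c = 1.79 ft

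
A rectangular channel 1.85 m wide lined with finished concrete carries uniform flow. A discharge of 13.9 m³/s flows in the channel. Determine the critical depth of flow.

For a rectangular channel, critical depth y_c = (q²/g)^(1/3) where q = Q/b = 13.9/1.85 = 7.514 m²/s.
So y_c = (7.514²/9.81)^(1/3) = 1.79 m.

y_c = 1.79 m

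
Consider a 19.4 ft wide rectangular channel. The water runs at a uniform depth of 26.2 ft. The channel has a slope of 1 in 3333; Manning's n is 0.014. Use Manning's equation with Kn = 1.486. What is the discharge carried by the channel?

Q = 3450 ft³/s

Flow area A = b·y = 19.4 × 26.2 = 508.3 ft². Wetted perimeter P = b + 2y = 19.4 + 2×26.2 = 71.8 ft.
Hydraulic radius R = A/P = 508.3/71.8 = 7.079 ft.
Manning's equation: Q = (1.486/n) A R^(2/3) S^(1/2) = (1.486/0.014) × 508.3 × 7.079^(2/3) × 0.0003^(1/2) = 3450 ft³/s.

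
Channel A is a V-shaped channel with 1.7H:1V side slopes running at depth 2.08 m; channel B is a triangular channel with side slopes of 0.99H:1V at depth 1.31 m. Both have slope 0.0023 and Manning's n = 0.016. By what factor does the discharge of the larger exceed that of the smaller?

Channel A: For a triangular section with side slope z = 1.7: A = zy² = 1.7×2.08² = 7.355 m²; P = 2y√(1+z²) = 2×2.08×1.972 = 8.205 m. Hydraulic radius R = A/P = 7.355/8.205 = 0.8964 m. Q_A = (1/0.016)·7.355·0.8964^(2/3)·√0.0023 = 20.5 m³/s.
Channel B: For a triangular section with side slope z = 0.99: A = zy² = 0.99×1.31² = 1.699 m²; P = 2y√(1+z²) = 2×1.31×1.407 = 3.687 m. Hydraulic radius R = A/P = 1.699/3.687 = 0.4608 m. Q_B = (1/0.016)·1.699·0.4608^(2/3)·√0.0023 = 3.038 m³/s.
The larger discharge is 20.5 m³/s and the smaller is 3.038 m³/s; the ratio is 6.75.

6.75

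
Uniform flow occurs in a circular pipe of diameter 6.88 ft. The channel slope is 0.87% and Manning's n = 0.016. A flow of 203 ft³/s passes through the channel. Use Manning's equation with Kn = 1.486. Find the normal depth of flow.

y_n = 3.19 ft

Manning's equation rearranged: A R^(2/3) = nQ / (1.486·√S) = 0.016 × 203 / (1.486 × √0.0087) = 23.43.
Trying y = 3.75 ft: A R^(2/3) = 30.8 — high.
Trying y = 2.31 ft: A R^(2/3) = 12.97 — low.
Trying y = 3.19 ft: A R^(2/3) = 23.43 — close enough.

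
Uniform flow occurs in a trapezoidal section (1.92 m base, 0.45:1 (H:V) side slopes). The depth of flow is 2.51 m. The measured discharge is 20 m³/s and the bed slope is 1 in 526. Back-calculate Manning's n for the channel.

n = 0.017

With bottom width b = 1.92 m and side slope z = 0.45: A = (b + zy)y = (1.92 + 0.45×2.51)×2.51 = 7.654 m²; P = b + 2y√(1+z²) = 1.92 + 2×2.51×1.097 = 7.425 m.
Hydraulic radius R = A/P = 7.654/7.425 = 1.031 m.
Rearranging Manning's equation: n = (1/Q) A R^(2/3) S^(1/2) = (1/20) × 7.654 × 1.031^(2/3) × √0.001901 = 0.017.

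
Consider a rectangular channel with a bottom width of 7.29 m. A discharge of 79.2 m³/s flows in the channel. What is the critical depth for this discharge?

For a rectangular channel, critical depth y_c = (q²/g)^(1/3) where q = Q/b = 79.2/7.29 = 10.86 m²/s.
So y_c = (10.86²/9.81)^(1/3) = 2.29 m.

y_c = 2.29 m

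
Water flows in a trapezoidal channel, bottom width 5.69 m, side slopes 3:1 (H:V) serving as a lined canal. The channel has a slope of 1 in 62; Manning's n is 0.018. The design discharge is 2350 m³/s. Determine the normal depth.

y_n = 6.17 m

Manning's equation rearranged: A R^(2/3) = nQ / (1·√S) = 0.018 × 2350 / (√0.01613) = 333.1.
Try y = 4.41 m: A R^(2/3) = 153.1 — short.
Try y = 6.96 m: A R^(2/3) = 444 — over.
Try y = 6.17 m: A R^(2/3) = 333.6 — close enough.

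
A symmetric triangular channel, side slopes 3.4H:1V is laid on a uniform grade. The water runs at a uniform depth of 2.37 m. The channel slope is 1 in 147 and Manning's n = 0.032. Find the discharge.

Q = 53.6 m³/s

For a triangular section with side slope z = 3.4: A = zy² = 3.4×2.37² = 19.1 m²; P = 2y√(1+z²) = 2×2.37×3.544 = 16.8 m.
Hydraulic radius R = A/P = 19.1/16.8 = 1.137 m.
Manning's equation: Q = (1/n) A R^(2/3) S^(1/2) = (1/0.032) × 19.1 × 1.137^(2/3) × 0.006803^(1/2) = 53.6 m³/s.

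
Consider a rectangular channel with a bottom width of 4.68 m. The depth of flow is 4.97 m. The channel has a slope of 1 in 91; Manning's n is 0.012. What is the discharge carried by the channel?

Q = 277 m³/s

Flow area A = b·y = 4.68 × 4.97 = 23.26 m². Wetted perimeter P = b + 2y = 4.68 + 2×4.97 = 14.62 m.
Hydraulic radius R = A/P = 23.26/14.62 = 1.591 m.
Manning's equation: Q = (1/n) A R^(2/3) S^(1/2) = (1/0.012) × 23.26 × 1.591^(2/3) × 0.01099^(1/2) = 277 m³/s.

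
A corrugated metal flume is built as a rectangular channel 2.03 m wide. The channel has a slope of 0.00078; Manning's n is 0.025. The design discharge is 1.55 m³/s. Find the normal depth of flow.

y_n = 1.06 m

Manning's equation rearranged: A R^(2/3) = nQ / (1·√S) = 0.025 × 1.55 / (√0.00078) = 1.387.
Try y = 0.825 m: A R^(2/3) = 0.9909 — too small.
Try y = 1.06 m: A R^(2/3) = 1.389 — close enough.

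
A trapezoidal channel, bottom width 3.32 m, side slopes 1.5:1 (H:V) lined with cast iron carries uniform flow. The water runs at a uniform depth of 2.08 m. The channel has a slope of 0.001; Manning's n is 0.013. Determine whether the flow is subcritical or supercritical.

subcritical

With bottom width b = 3.32 m and side slope z = 1.5: A = (b + zy)y = (3.32 + 1.5×2.08)×2.08 = 13.4 m²; P = b + 2y√(1+z²) = 3.32 + 2×2.08×1.803 = 10.82 m.
Hydraulic radius R = A/P = 13.4/10.82 = 1.238 m.
V = (1/n) R^(2/3) √S = (1/0.013) × 1.238^(2/3) × √0.001 = 2.805 m/s. Hydraulic depth D_h = A/T = 13.4/9.56 = 1.401 m.
Froude number Fr = V/√(g·D_h) = 2.805/√(9.81×1.401) = 0.756, which is less than 1, so the flow is subcritical.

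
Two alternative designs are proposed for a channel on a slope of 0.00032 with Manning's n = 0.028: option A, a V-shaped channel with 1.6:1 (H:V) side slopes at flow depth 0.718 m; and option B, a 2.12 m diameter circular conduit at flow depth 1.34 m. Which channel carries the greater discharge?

channel B

Channel A: For a triangular section with side slope z = 1.6: A = zy² = 1.6×0.718² = 0.8248 m²; P = 2y√(1+z²) = 2×0.718×1.887 = 2.709 m. Hydraulic radius R = A/P = 0.8248/2.709 = 0.3044 m. Q_A = (1/0.028)·0.8248·0.3044^(2/3)·√0.00032 = 0.2385 m³/s.
Channel B: For a circular section of diameter D = 2.12 m at depth y = 1.34 m, the central angle is θ = 2 arccos(1 − 2y/D) = 3.676 rad. Then A = (D²/8)(θ − sin θ) = 2.352 m² and P = Dθ/2 = 3.897 m. Hydraulic radius R = A/P = 2.352/3.897 = 0.6035 m. Q_B = (1/0.028)·2.352·0.6035^(2/3)·√0.00032 = 1.073 m³/s.
Q_A = 0.2385 m³/s vs Q_B = 1.073 m³/s, so channel B carries more.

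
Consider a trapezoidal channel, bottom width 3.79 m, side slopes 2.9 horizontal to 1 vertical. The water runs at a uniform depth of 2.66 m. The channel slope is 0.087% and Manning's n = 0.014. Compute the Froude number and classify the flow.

subcritical

With bottom width b = 3.79 m and side slope z = 2.9: A = (b + zy)y = (3.79 + 2.9×2.66)×2.66 = 30.6 m²; P = b + 2y√(1+z²) = 3.79 + 2×2.66×3.068 = 20.11 m.
Hydraulic radius R = A/P = 30.6/20.11 = 1.522 m.
V = (1/n) R^(2/3) √S = (1/0.014) × 1.522^(2/3) × √0.00087 = 2.787 m/s. Hydraulic depth D_h = A/T = 30.6/19.22 = 1.592 m.
Froude number Fr = V/√(g·D_h) = 2.787/√(9.81×1.592) = 0.705, which is less than 1, so the flow is subcritical.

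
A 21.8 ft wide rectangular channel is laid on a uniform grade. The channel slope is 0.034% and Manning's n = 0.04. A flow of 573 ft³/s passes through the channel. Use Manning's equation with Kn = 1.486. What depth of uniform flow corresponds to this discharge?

y_n = 12 ft

Manning's equation rearranged: A R^(2/3) = nQ / (1.486·√S) = 0.04 × 573 / (1.486 × √0.00034) = 836.5.
Trying y = 9.54 ft: A R^(2/3) = 615.2 — low.
Trying y = 14.3 ft: A R^(2/3) = 1050 — high.
Trying y = 12 ft: A R^(2/3) = 835.9 — ≈ 836.5.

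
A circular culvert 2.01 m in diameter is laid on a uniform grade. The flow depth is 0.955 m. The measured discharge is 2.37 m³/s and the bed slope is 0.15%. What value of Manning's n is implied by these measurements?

n = 0.015

For a circular section of diameter D = 2.01 m at depth y = 0.955 m, the central angle is θ = 2 arccos(1 − 2y/D) = 3.042 rad. Then A = (D²/8)(θ − sin θ) = 1.486 m² and P = Dθ/2 = 3.057 m.
Hydraulic radius R = A/P = 1.486/3.057 = 0.4861 m.
Rearranging Manning's equation: n = (1/Q) A R^(2/3) S^(1/2) = (1/2.37) × 1.486 × 0.4861^(2/3) × √0.0015 = 0.015.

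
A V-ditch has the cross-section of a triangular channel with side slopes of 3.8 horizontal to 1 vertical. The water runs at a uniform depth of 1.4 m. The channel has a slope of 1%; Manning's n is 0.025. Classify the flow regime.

supercritical

For a triangular section with side slope z = 3.8: A = zy² = 3.8×1.4² = 7.448 m²; P = 2y√(1+z²) = 2×1.4×3.929 = 11 m.
Hydraulic radius R = A/P = 7.448/11 = 0.677 m.
V = (1/n) R^(2/3) √S = (1/0.025) × 0.677^(2/3) × √0.01 = 3.084 m/s. Hydraulic depth D_h = A/T = 7.448/10.64 = 0.7 m.
Froude number Fr = V/√(g·D_h) = 3.084/√(9.81×0.7) = 1.18, which is greater than 1, so the flow is supercritical.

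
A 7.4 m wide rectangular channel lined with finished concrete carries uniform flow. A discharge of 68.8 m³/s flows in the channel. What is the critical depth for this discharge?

For a rectangular channel, critical depth y_c = (q²/g)^(1/3) where q = Q/b = 68.8/7.4 = 9.297 m²/s.
So y_c = (9.297²/9.81)^(1/3) = 2.07 m.

y_c = 2.07 m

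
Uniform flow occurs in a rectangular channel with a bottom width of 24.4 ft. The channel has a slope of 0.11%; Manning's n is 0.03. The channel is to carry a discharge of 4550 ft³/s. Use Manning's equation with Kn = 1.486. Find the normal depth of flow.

Manning's equation rearranged: A R^(2/3) = nQ / (1.486·√S) = 0.03 × 4550 / (1.486 × √0.0011) = 2770.
Trying y = 29.7 ft: A R^(2/3) = 3053 — too large.
Trying y = 23.2 ft: A R^(2/3) = 2263 — too small.
Trying y = 27.4 ft: A R^(2/3) = 2772 — close enough.

y_n = 27.4 ft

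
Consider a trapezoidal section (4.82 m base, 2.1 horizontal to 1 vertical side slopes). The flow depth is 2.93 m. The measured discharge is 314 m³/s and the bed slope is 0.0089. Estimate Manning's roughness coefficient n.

With bottom width b = 4.82 m and side slope z = 2.1: A = (b + zy)y = (4.82 + 2.1×2.93)×2.93 = 32.15 m²; P = b + 2y√(1+z²) = 4.82 + 2×2.93×2.326 = 18.45 m.
Hydraulic radius R = A/P = 32.15/18.45 = 1.743 m.
Rearranging Manning's equation: n = (1/Q) A R^(2/3) S^(1/2) = (1/314) × 32.15 × 1.743^(2/3) × √0.0089 = 0.014.

n = 0.014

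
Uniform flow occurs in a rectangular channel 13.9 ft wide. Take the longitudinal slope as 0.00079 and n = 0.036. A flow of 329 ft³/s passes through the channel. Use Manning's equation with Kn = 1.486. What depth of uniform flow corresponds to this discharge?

Manning's equation rearranged: A R^(2/3) = nQ / (1.486·√S) = 0.036 × 329 / (1.486 × √0.00079) = 283.6.
Trying y = 9.55 ft: A R^(2/3) = 335.8 — high.
Trying y = 6.18 ft: A R^(2/3) = 189.3 — low.
Trying y = 8.38 ft: A R^(2/3) = 283.6 — close enough.

y_n = 8.38 ft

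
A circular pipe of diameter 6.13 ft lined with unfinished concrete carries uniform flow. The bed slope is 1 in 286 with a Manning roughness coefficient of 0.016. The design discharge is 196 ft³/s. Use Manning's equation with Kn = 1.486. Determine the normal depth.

Manning's equation rearranged: A R^(2/3) = nQ / (1.486·√S) = 0.016 × 196 / (1.486 × √0.003497) = 35.69.
At y = 5.05 ft: A R^(2/3) = 39.41 — over.
At y = 3.52 ft: A R^(2/3) = 24.62 — short.
At y = 4.59 ft: A R^(2/3) = 35.7 — ≈ 35.69.

y_n = 4.59 ft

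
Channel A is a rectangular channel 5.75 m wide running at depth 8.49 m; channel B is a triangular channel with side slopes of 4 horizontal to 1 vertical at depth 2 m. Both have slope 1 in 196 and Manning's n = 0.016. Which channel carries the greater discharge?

channel A

Channel A: Flow area A = b·y = 5.75 × 8.49 = 48.82 m². Wetted perimeter P = b + 2y = 5.75 + 2×8.49 = 22.73 m. Hydraulic radius R = A/P = 48.82/22.73 = 2.148 m. Q_A = (1/0.016)·48.82·2.148^(2/3)·√0.005102 = 362.8 m³/s.
Channel B: For a triangular section with side slope z = 4: A = zy² = 4×2² = 16 m²; P = 2y√(1+z²) = 2×2×4.123 = 16.49 m. Hydraulic radius R = A/P = 16/16.49 = 0.9701 m. Q_B = (1/0.016)·16·0.9701^(2/3)·√0.005102 = 70 m³/s.
Q_A = 362.8 m³/s vs Q_B = 70 m³/s, so channel A carries more.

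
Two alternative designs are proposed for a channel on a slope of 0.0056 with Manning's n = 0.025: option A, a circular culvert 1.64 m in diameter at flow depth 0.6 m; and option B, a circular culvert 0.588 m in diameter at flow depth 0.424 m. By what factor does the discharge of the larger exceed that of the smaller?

5.06

Channel A: For a circular section of diameter D = 1.64 m at depth y = 0.6 m, the central angle is θ = 2 arccos(1 − 2y/D) = 2.598 rad. Then A = (D²/8)(θ − sin θ) = 0.6998 m² and P = Dθ/2 = 2.131 m. Hydraulic radius R = A/P = 0.6998/2.131 = 0.3284 m. Q_A = (1/0.025)·0.6998·0.3284^(2/3)·√0.0056 = 0.9971 m³/s.
Channel B: For a circular section of diameter D = 0.588 m at depth y = 0.424 m, the central angle is θ = 2 arccos(1 − 2y/D) = 4.058 rad. Then A = (D²/8)(θ − sin θ) = 0.2096 m² and P = Dθ/2 = 1.193 m. Hydraulic radius R = A/P = 0.2096/1.193 = 0.1757 m. Q_B = (1/0.025)·0.2096·0.1757^(2/3)·√0.0056 = 0.1969 m³/s.
The larger discharge is 0.9971 m³/s and the smaller is 0.1969 m³/s; the ratio is 5.06.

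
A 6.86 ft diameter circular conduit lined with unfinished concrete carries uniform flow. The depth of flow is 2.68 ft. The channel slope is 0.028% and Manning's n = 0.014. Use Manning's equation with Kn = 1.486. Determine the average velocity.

For a circular section of diameter D = 6.86 ft at depth y = 2.68 ft, the central angle is θ = 2 arccos(1 − 2y/D) = 2.701 rad. Then A = (D²/8)(θ − sin θ) = 13.38 ft² and P = Dθ/2 = 9.263 ft.
Hydraulic radius R = A/P = 13.38/9.263 = 1.444 ft.
From Manning's equation, V = (1.486/n) R^(2/3) S^(1/2) = (1.486/0.014) × 1.444^(2/3) × 0.00028^(1/2) = 2.27 ft/s.

V = 2.27 ft/s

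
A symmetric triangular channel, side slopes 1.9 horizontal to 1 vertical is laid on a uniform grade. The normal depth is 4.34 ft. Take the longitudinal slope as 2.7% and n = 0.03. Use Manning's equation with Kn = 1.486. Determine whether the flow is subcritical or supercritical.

supercritical

For a triangular section with side slope z = 1.9: A = zy² = 1.9×4.34² = 35.79 ft²; P = 2y√(1+z²) = 2×4.34×2.147 = 18.64 ft.
Hydraulic radius R = A/P = 35.79/18.64 = 1.92 ft.
V = (1.486/n) R^(2/3) √S = (1.486/0.03) × 1.92^(2/3) × √0.027 = 12.57 ft/s. Hydraulic depth D_h = A/T = 35.79/16.49 = 2.17 ft.
Froude number Fr = V/√(g·D_h) = 12.57/√(32.2×2.17) = 1.5, which is greater than 1, so the flow is supercritical.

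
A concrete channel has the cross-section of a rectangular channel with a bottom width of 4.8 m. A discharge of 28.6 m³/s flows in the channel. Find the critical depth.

y_c = 1.54 m

For a rectangular channel, critical depth y_c = (q²/g)^(1/3) where q = Q/b = 28.6/4.8 = 5.958 m²/s.
So y_c = (5.958²/9.81)^(1/3) = 1.54 m.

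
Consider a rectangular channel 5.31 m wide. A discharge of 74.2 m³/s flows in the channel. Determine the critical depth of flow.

For a rectangular channel, critical depth y_c = (q²/g)^(1/3) where q = Q/b = 74.2/5.31 = 13.97 m²/s.
So y_c = (13.97²/9.81)^(1/3) = 2.71 m.

y_c = 2.71 m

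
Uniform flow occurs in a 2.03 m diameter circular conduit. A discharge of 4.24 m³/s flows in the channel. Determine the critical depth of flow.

At critical depth, Q² T / (g A³) = 1, i.e. A³/T = Q²/g = 4.24²/9.81 = 1.833.
Trying y = 0.763 m: A³/T = 0.6993 — short.
Trying y = 1.17 m: A³/T = 3.593 — over.
Trying y = 0.981 m: A³/T = 1.833 — close enough.

y_c = 0.981 m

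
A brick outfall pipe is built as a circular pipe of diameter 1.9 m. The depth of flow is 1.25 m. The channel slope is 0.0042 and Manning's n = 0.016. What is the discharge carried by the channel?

Q = 5.38 m³/s

For a circular section of diameter D = 1.9 m at depth y = 1.25 m, the central angle is θ = 2 arccos(1 − 2y/D) = 3.784 rad. Then A = (D²/8)(θ − sin θ) = 1.978 m² and P = Dθ/2 = 3.595 m.
Hydraulic radius R = A/P = 1.978/3.595 = 0.5502 m.
Manning's equation: Q = (1/n) A R^(2/3) S^(1/2) = (1/0.016) × 1.978 × 0.5502^(2/3) × 0.0042^(1/2) = 5.38 m³/s.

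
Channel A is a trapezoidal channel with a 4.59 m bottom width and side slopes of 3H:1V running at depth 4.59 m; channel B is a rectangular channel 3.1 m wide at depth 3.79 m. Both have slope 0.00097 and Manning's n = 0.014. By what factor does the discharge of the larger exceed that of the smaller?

Channel A: With bottom width b = 4.59 m and side slope z = 3: A = (b + zy)y = (4.59 + 3×4.59)×4.59 = 84.27 m²; P = b + 2y√(1+z²) = 4.59 + 2×4.59×3.162 = 33.62 m. Hydraulic radius R = A/P = 84.27/33.62 = 2.507 m. Q_A = (1/0.014)·84.27·2.507^(2/3)·√0.00097 = 345.9 m³/s.
Channel B: Flow area A = b·y = 3.1 × 3.79 = 11.75 m². Wetted perimeter P = b + 2y = 3.1 + 2×3.79 = 10.68 m. Hydraulic radius R = A/P = 11.75/10.68 = 1.1 m. Q_B = (1/0.014)·11.75·1.1^(2/3)·√0.00097 = 27.85 m³/s.
The larger discharge is 345.9 m³/s and the smaller is 27.85 m³/s; the ratio is 12.4.

12.4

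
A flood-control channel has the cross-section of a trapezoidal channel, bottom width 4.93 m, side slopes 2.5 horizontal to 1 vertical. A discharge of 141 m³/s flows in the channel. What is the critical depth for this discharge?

y_c = 2.82 m

At critical depth, Q² T / (g A³) = 1, i.e. A³/T = Q²/g = 141²/9.81 = 2027.
Try y = 2.02 m: A³/T = 545.1 — too small.
Try y = 3.57 m: A³/T = 5312 — too large.
Try y = 2.82 m: A³/T = 2026 — matches.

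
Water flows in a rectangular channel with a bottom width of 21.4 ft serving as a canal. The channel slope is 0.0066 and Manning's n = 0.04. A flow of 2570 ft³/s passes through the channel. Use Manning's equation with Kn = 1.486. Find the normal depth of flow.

y_n = 12.4 ft

Manning's equation rearranged: A R^(2/3) = nQ / (1.486·√S) = 0.04 × 2570 / (1.486 × √0.0066) = 851.5.
Trying y = 13.8 ft: A R^(2/3) = 978 — too large.
Trying y = 8.9 ft: A R^(2/3) = 546.4 — too small.
Trying y = 12.4 ft: A R^(2/3) = 851.1 — close enough.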